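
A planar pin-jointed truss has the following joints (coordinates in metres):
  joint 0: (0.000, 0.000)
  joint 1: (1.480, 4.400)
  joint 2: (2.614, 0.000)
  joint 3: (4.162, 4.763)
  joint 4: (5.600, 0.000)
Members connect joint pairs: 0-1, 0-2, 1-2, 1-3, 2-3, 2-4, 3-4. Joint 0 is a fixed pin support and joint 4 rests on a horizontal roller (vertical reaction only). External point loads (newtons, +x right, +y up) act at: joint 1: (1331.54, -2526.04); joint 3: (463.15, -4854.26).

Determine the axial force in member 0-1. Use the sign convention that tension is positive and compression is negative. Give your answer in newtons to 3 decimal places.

-1756.469

N=5 nodes, M=7 members, R=3 reactions → 2N=10, M+R=10
member 0 (0-1): L=4.6422, (cx,cy)=(0.3188,0.9478)
member 1 (0-2): L=2.6140, (cx,cy)=(1.0000,0.0000)
member 2 (1-2): L=4.5438, (cx,cy)=(0.2496,-0.9684)
member 3 (1-3): L=2.7065, (cx,cy)=(0.9910,0.1341)
member 4 (2-3): L=5.0082, (cx,cy)=(0.3091,0.9510)
member 5 (2-4): L=2.9860, (cx,cy)=(1.0000,0.0000)
member 6 (3-4): L=4.9753, (cx,cy)=(0.2890,-0.9573)
solve A·x = −loads:
  F[0-1] = -1756.4685 N (compression)
  F[0-2] = +2354.6725 N (tension)
  F[1-2] = -1114.8585 N (compression)
  F[1-3] = -1627.9948 N (compression)
  F[2-3] = +1135.1663 N (tension)
  F[2-4] = +1725.5660 N (tension)
  F[3-4] = -5970.2908 N (compression)
  Rx@0 = -1794.6900 N
  Ry@0 = +1664.8127 N
  Ry@4 = +5715.4873 N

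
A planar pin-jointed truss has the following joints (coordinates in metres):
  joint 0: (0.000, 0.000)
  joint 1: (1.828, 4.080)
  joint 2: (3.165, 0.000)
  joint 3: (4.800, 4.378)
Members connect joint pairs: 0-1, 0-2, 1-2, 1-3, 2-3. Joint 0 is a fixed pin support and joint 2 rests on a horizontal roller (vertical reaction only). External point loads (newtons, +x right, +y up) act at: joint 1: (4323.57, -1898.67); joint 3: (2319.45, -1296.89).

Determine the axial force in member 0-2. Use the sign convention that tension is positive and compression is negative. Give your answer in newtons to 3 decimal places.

2767.571

N=4 nodes, M=5 members, R=3 reactions → 2N=8, M+R=8
member 0 (0-1): L=4.4708, (cx,cy)=(0.4089,0.9126)
member 1 (0-2): L=3.1650, (cx,cy)=(1.0000,0.0000)
member 2 (1-2): L=4.2935, (cx,cy)=(0.3114,-0.9503)
member 3 (1-3): L=2.9869, (cx,cy)=(0.9950,0.0998)
member 4 (2-3): L=4.6733, (cx,cy)=(0.3499,0.9368)
solve A·x = −loads:
  F[0-1] = +9478.2968 N (tension)
  F[0-2] = +2767.5712 N (tension)
  F[1-2] = -10793.0485 N (compression)
  F[1-3] = +2927.4664 N (tension)
  F[2-3] = -1696.1515 N (compression)
  Rx@0 = -6643.0200 N
  Ry@0 = -8649.7981 N
  Ry@2 = +11845.3581 N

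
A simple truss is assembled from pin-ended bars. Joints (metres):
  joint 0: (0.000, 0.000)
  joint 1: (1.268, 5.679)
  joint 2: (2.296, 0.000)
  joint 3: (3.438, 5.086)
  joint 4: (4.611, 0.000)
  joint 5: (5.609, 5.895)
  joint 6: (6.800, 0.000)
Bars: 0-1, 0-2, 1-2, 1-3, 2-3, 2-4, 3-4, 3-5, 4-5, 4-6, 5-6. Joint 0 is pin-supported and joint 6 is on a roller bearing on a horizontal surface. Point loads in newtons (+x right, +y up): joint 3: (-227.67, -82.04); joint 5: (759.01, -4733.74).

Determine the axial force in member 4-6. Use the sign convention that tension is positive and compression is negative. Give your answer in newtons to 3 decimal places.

N=7 nodes, M=11 members, R=3 reactions → 2N=14, M+R=14
member 0 (0-1): L=5.8188, (cx,cy)=(0.2179,0.9760)
member 1 (0-2): L=2.2960, (cx,cy)=(1.0000,0.0000)
member 2 (1-2): L=5.7713, (cx,cy)=(0.1781,-0.9840)
member 3 (1-3): L=2.2496, (cx,cy)=(0.9646,-0.2636)
member 4 (2-3): L=5.2126, (cx,cy)=(0.2191,0.9757)
member 5 (2-4): L=2.3150, (cx,cy)=(1.0000,0.0000)
member 6 (3-4): L=5.2195, (cx,cy)=(0.2247,-0.9744)
member 7 (3-5): L=2.3168, (cx,cy)=(0.9371,0.3492)
member 8 (4-5): L=5.9789, (cx,cy)=(0.1669,0.9860)
member 9 (4-6): L=2.1890, (cx,cy)=(1.0000,0.0000)
member 10 (5-6): L=6.0141, (cx,cy)=(0.1980,-0.9802)
solve A·x = −loads:
  F[0-1] = -391.3562 N (compression)
  F[0-2] = +616.6216 N (tension)
  F[1-2] = +433.2753 N (tension)
  F[1-3] = -168.4146 N (compression)
  F[2-3] = -436.9619 N (compression)
  F[2-4] = +789.5288 N (tension)
  F[3-4] = +272.6784 N (tension)
  F[3-5] = -97.9653 N (compression)
  F[4-5] = -269.4842 N (compression)
  F[4-6] = +895.7914 N (tension)
  F[5-6] = -4523.4146 N (compression)
  Rx@0 = -531.3400 N
  Ry@0 = +381.9512 N
  Ry@6 = +4433.8288 N

895.791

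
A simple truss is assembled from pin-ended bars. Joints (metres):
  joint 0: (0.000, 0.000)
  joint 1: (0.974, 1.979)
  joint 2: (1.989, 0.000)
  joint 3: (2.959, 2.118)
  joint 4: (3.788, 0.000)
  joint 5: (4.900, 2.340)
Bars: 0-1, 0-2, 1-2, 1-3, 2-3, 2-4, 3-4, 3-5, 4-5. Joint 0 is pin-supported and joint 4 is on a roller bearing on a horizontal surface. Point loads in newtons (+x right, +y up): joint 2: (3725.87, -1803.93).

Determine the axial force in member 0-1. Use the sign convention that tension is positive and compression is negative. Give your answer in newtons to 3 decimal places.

-954.864

N=6 nodes, M=9 members, R=3 reactions → 2N=12, M+R=12
member 0 (0-1): L=2.2057, (cx,cy)=(0.4416,0.8972)
member 1 (0-2): L=1.9890, (cx,cy)=(1.0000,0.0000)
member 2 (1-2): L=2.2241, (cx,cy)=(0.4564,-0.8898)
member 3 (1-3): L=1.9899, (cx,cy)=(0.9976,0.0699)
member 4 (2-3): L=2.3296, (cx,cy)=(0.4164,0.9092)
member 5 (2-4): L=1.7990, (cx,cy)=(1.0000,0.0000)
member 6 (3-4): L=2.2745, (cx,cy)=(0.3645,-0.9312)
member 7 (3-5): L=1.9537, (cx,cy)=(0.9935,0.1136)
member 8 (4-5): L=2.5908, (cx,cy)=(0.4292,0.9032)
solve A·x = −loads:
  F[0-1] = -954.8644 N (compression)
  F[0-2] = +4147.5219 N (tension)
  F[1-2] = +897.4199 N (tension)
  F[1-3] = -833.2359 N (compression)
  F[2-3] = +1105.8356 N (tension)
  F[2-4] = +370.7431 N (tension)
  F[3-4] = -1017.1774 N (compression)
  F[3-5] = -0.0000 N (compression)
  F[4-5] = -0.0000 N (compression)
  Rx@0 = -3725.8700 N
  Ry@0 = +856.7239 N
  Ry@4 = +947.2061 N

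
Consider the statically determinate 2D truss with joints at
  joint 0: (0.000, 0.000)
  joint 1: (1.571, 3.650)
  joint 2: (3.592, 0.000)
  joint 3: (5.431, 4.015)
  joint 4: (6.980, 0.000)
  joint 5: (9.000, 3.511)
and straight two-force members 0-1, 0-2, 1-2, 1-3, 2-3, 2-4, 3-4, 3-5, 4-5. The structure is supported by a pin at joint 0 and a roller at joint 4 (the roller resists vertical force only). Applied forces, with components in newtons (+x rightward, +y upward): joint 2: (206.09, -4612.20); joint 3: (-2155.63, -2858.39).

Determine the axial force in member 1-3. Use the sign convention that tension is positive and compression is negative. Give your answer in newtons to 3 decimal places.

N=6 nodes, M=9 members, R=3 reactions → 2N=12, M+R=12
member 0 (0-1): L=3.9737, (cx,cy)=(0.3953,0.9185)
member 1 (0-2): L=3.5920, (cx,cy)=(1.0000,0.0000)
member 2 (1-2): L=4.1722, (cx,cy)=(0.4844,-0.8748)
member 3 (1-3): L=3.8772, (cx,cy)=(0.9956,0.0941)
member 4 (2-3): L=4.4161, (cx,cy)=(0.4164,0.9092)
member 5 (2-4): L=3.3880, (cx,cy)=(1.0000,0.0000)
member 6 (3-4): L=4.3034, (cx,cy)=(0.3599,-0.9330)
member 7 (3-5): L=3.6044, (cx,cy)=(0.9902,-0.1398)
member 8 (4-5): L=4.0506, (cx,cy)=(0.4987,0.8668)
solve A·x = −loads:
  F[0-1] = -4477.7800 N (compression)
  F[0-2] = -179.2663 N (compression)
  F[1-2] = +4285.6514 N (tension)
  F[1-3] = -3863.4052 N (compression)
  F[2-3] = +949.1253 N (tension)
  F[2-4] = +1295.3749 N (tension)
  F[3-4] = -3598.8205 N (compression)
  F[3-5] = +0.0000 N (tension)
  F[4-5] = -0.0000 N (compression)
  Rx@0 = +1949.5400 N
  Ry@0 = +4112.9848 N
  Ry@4 = +3357.6052 N

-3863.405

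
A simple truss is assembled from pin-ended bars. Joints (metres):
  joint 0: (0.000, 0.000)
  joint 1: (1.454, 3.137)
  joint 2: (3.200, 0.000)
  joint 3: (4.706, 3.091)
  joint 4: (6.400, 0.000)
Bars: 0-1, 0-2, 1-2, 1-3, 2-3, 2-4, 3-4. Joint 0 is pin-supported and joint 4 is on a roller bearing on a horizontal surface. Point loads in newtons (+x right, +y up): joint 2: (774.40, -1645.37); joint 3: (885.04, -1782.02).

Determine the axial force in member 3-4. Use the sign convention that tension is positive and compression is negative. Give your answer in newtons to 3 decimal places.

N=5 nodes, M=7 members, R=3 reactions → 2N=10, M+R=10
member 0 (0-1): L=3.4576, (cx,cy)=(0.4205,0.9073)
member 1 (0-2): L=3.2000, (cx,cy)=(1.0000,0.0000)
member 2 (1-2): L=3.5902, (cx,cy)=(0.4863,-0.8738)
member 3 (1-3): L=3.2523, (cx,cy)=(0.9999,-0.0141)
member 4 (2-3): L=3.4384, (cx,cy)=(0.4380,0.8990)
member 5 (2-4): L=3.2000, (cx,cy)=(1.0000,0.0000)
member 6 (3-4): L=3.5248, (cx,cy)=(0.4806,-0.8769)
solve A·x = −loads:
  F[0-1] = -955.5108 N (compression)
  F[0-2] = +2061.2561 N (tension)
  F[1-2] = +1006.5794 N (tension)
  F[1-3] = -891.4336 N (compression)
  F[2-3] = +851.9090 N (tension)
  F[2-4] = +1403.2487 N (tension)
  F[3-4] = -2919.7825 N (compression)
  Rx@0 = -1659.4400 N
  Ry@0 = +866.9168 N
  Ry@4 = +2560.4732 N

-2919.783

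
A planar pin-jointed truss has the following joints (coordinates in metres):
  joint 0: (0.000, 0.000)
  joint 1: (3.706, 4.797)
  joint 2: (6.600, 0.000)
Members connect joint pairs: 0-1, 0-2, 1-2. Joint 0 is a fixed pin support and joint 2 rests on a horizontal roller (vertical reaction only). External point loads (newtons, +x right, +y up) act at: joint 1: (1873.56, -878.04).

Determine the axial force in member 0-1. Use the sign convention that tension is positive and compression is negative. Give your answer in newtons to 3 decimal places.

N=3 nodes, M=3 members, R=3 reactions → 2N=6, M+R=6
member 0 (0-1): L=6.0618, (cx,cy)=(0.6114,0.7913)
member 1 (0-2): L=6.6000, (cx,cy)=(1.0000,0.0000)
member 2 (1-2): L=5.6024, (cx,cy)=(0.5166,-0.8562)
solve A·x = −loads:
  F[0-1] = +1234.2634 N (tension)
  F[0-2] = +1118.9712 N (tension)
  F[1-2] = -2166.1646 N (compression)
  Rx@0 = -1873.5600 N
  Ry@0 = -976.7302 N
  Ry@2 = +1854.7702 N

1234.263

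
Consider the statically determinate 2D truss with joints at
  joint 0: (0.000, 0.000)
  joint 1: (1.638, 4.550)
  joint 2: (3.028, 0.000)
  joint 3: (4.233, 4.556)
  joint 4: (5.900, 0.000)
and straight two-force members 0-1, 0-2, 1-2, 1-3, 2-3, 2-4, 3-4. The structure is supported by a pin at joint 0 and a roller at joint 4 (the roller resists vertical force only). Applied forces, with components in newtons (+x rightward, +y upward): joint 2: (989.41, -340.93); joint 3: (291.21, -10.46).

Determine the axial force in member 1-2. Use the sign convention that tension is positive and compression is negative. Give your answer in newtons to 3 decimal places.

N=5 nodes, M=7 members, R=3 reactions → 2N=10, M+R=10
member 0 (0-1): L=4.8359, (cx,cy)=(0.3387,0.9409)
member 1 (0-2): L=3.0280, (cx,cy)=(1.0000,0.0000)
member 2 (1-2): L=4.7576, (cx,cy)=(0.2922,-0.9564)
member 3 (1-3): L=2.5950, (cx,cy)=(1.0000,0.0023)
member 4 (2-3): L=4.7127, (cx,cy)=(0.2557,0.9668)
member 5 (2-4): L=2.8720, (cx,cy)=(1.0000,0.0000)
member 6 (3-4): L=4.8514, (cx,cy)=(0.3436,-0.9391)
solve A·x = −loads:
  F[0-1] = +59.4759 N (tension)
  F[0-2] = +1260.4743 N (tension)
  F[1-2] = -58.4232 N (compression)
  F[1-3] = +37.2150 N (tension)
  F[2-3] = +410.4484 N (tension)
  F[2-4] = +149.0458 N (tension)
  F[3-4] = -433.7612 N (compression)
  Rx@0 = -1280.6200 N
  Ry@0 = -55.9602 N
  Ry@4 = +407.3502 N

-58.423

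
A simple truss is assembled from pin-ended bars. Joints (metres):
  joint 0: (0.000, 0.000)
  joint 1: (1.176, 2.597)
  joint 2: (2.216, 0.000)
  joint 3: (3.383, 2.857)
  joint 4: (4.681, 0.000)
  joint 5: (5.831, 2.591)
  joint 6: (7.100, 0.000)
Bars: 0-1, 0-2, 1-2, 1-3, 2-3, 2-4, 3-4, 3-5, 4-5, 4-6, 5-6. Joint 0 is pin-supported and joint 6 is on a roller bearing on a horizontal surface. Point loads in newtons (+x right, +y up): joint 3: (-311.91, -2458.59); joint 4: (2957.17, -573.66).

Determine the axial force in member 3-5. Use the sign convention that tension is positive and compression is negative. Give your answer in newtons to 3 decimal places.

-1275.917

N=7 nodes, M=11 members, R=3 reactions → 2N=14, M+R=14
member 0 (0-1): L=2.8509, (cx,cy)=(0.4125,0.9110)
member 1 (0-2): L=2.2160, (cx,cy)=(1.0000,0.0000)
member 2 (1-2): L=2.7975, (cx,cy)=(0.3718,-0.9283)
member 3 (1-3): L=2.2223, (cx,cy)=(0.9931,0.1170)
member 4 (2-3): L=3.0862, (cx,cy)=(0.3781,0.9257)
member 5 (2-4): L=2.4650, (cx,cy)=(1.0000,0.0000)
member 6 (3-4): L=3.1380, (cx,cy)=(0.4136,-0.9104)
member 7 (3-5): L=2.4624, (cx,cy)=(0.9941,-0.1080)
member 8 (4-5): L=2.8347, (cx,cy)=(0.4057,0.9140)
member 9 (4-6): L=2.4190, (cx,cy)=(1.0000,0.0000)
member 10 (5-6): L=2.8851, (cx,cy)=(0.4399,-0.8981)
solve A·x = −loads:
  F[0-1] = -1765.2732 N (compression)
  F[0-2] = +3373.4485 N (tension)
  F[1-2] = +1565.9487 N (tension)
  F[1-3] = -1319.4078 N (compression)
  F[2-3] = -1570.3138 N (compression)
  F[2-4] = +4549.4059 N (tension)
  F[3-4] = -782.7806 N (compression)
  F[3-5] = -1275.9169 N (compression)
  F[4-5] = +1407.3476 N (tension)
  F[4-6] = +697.5175 N (tension)
  F[5-6] = -1585.8065 N (compression)
  Rx@0 = -2645.2600 N
  Ry@0 = +1608.0830 N
  Ry@6 = +1424.1670 N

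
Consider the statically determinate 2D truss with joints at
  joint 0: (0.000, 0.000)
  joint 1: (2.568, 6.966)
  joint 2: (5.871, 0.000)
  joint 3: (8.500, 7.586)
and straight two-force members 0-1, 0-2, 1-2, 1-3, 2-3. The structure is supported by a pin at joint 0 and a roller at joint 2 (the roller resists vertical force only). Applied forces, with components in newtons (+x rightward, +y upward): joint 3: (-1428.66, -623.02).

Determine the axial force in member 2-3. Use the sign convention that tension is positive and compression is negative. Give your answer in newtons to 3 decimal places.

-520.181

N=4 nodes, M=5 members, R=3 reactions → 2N=8, M+R=8
member 0 (0-1): L=7.4243, (cx,cy)=(0.3459,0.9383)
member 1 (0-2): L=5.8710, (cx,cy)=(1.0000,0.0000)
member 2 (1-2): L=7.7094, (cx,cy)=(0.4284,-0.9036)
member 3 (1-3): L=5.9643, (cx,cy)=(0.9946,0.1040)
member 4 (2-3): L=8.0286, (cx,cy)=(0.3275,0.9449)
solve A·x = −loads:
  F[0-1] = -1670.0946 N (compression)
  F[0-2] = -850.9866 N (compression)
  F[1-2] = +1588.6836 N (tension)
  F[1-3] = -1265.1794 N (compression)
  F[2-3] = -520.1814 N (compression)
  Rx@0 = +1428.6600 N
  Ry@0 = +1567.0065 N
  Ry@2 = -943.9865 N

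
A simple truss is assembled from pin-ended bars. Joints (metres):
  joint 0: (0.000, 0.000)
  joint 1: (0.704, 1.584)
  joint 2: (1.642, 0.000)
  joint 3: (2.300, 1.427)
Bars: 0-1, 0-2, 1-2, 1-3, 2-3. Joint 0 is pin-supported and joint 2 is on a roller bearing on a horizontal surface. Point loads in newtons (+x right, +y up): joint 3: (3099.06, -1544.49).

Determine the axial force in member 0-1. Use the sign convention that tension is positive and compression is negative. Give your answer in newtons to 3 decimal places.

3624.599

N=4 nodes, M=5 members, R=3 reactions → 2N=8, M+R=8
member 0 (0-1): L=1.7334, (cx,cy)=(0.4061,0.9138)
member 1 (0-2): L=1.6420, (cx,cy)=(1.0000,0.0000)
member 2 (1-2): L=1.8409, (cx,cy)=(0.5095,-0.8605)
member 3 (1-3): L=1.6037, (cx,cy)=(0.9952,-0.0979)
member 4 (2-3): L=1.5714, (cx,cy)=(0.4187,0.9081)
solve A·x = −loads:
  F[0-1] = +3624.5990 N (tension)
  F[0-2] = +1626.9709 N (tension)
  F[1-2] = -4266.1930 N (compression)
  F[1-3] = +3663.4586 N (tension)
  F[2-3] = -1305.8390 N (compression)
  Rx@0 = -3099.0600 N
  Ry@0 = -3312.2004 N
  Ry@2 = +4856.6904 N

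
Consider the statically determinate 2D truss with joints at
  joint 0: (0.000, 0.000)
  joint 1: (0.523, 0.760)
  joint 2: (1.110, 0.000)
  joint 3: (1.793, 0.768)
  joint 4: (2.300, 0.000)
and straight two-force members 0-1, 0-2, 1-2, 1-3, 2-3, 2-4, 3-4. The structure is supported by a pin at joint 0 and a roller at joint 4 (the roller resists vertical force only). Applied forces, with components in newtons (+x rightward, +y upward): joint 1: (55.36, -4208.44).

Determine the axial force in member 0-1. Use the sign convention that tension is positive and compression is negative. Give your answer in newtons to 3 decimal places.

N=5 nodes, M=7 members, R=3 reactions → 2N=10, M+R=10
member 0 (0-1): L=0.9226, (cx,cy)=(0.5669,0.8238)
member 1 (0-2): L=1.1100, (cx,cy)=(1.0000,0.0000)
member 2 (1-2): L=0.9603, (cx,cy)=(0.6113,-0.7914)
member 3 (1-3): L=1.2700, (cx,cy)=(1.0000,0.0063)
member 4 (2-3): L=1.0278, (cx,cy)=(0.6645,0.7472)
member 5 (2-4): L=1.1900, (cx,cy)=(1.0000,0.0000)
member 6 (3-4): L=0.9203, (cx,cy)=(0.5509,-0.8345)
solve A·x = −loads:
  F[0-1] = -3924.7734 N (compression)
  F[0-2] = +2280.3014 N (tension)
  F[1-2] = -1244.3774 N (compression)
  F[1-3] = -1519.6814 N (compression)
  F[2-3] = +1317.9397 N (tension)
  F[2-4] = +643.8210 N (tension)
  F[3-4] = -1168.6012 N (compression)
  Rx@0 = -55.3600 N
  Ry@0 = +3233.1845 N
  Ry@4 = +975.2555 N

-3924.773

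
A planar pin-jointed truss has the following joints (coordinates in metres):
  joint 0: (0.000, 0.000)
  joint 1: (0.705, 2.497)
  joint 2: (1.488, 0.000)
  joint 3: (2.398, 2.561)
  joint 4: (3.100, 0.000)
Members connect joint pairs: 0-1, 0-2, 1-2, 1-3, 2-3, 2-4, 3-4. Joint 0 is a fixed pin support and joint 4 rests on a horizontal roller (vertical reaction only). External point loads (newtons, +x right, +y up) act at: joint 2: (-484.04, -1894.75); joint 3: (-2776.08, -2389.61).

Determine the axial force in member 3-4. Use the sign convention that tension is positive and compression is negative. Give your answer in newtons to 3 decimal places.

N=5 nodes, M=7 members, R=3 reactions → 2N=10, M+R=10
member 0 (0-1): L=2.5946, (cx,cy)=(0.2717,0.9624)
member 1 (0-2): L=1.4880, (cx,cy)=(1.0000,0.0000)
member 2 (1-2): L=2.6169, (cx,cy)=(0.2992,-0.9542)
member 3 (1-3): L=1.6942, (cx,cy)=(0.9993,0.0378)
member 4 (2-3): L=2.7179, (cx,cy)=(0.3348,0.9423)
member 5 (2-4): L=1.6120, (cx,cy)=(1.0000,0.0000)
member 6 (3-4): L=2.6555, (cx,cy)=(0.2644,-0.9644)
solve A·x = −loads:
  F[0-1] = -3969.1305 N (compression)
  F[0-2] = -2181.6419 N (compression)
  F[1-2] = +3914.0749 N (tension)
  F[1-3] = -2251.2171 N (compression)
  F[2-3] = -1952.7173 N (compression)
  F[2-4] = +127.3410 N (tension)
  F[3-4] = -481.6954 N (compression)
  Rx@0 = +3260.1200 N
  Ry@0 = +3819.8013 N
  Ry@4 = +464.5587 N

-481.695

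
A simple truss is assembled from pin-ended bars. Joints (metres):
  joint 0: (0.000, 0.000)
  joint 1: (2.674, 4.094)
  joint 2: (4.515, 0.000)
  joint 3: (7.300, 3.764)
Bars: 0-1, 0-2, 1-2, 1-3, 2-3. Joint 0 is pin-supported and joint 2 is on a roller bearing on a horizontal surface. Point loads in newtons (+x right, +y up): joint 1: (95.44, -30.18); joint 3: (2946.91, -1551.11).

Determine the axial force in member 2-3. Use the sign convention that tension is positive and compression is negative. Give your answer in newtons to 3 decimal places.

N=4 nodes, M=5 members, R=3 reactions → 2N=8, M+R=8
member 0 (0-1): L=4.8899, (cx,cy)=(0.5468,0.8372)
member 1 (0-2): L=4.5150, (cx,cy)=(1.0000,0.0000)
member 2 (1-2): L=4.4889, (cx,cy)=(0.4101,-0.9120)
member 3 (1-3): L=4.6378, (cx,cy)=(0.9975,-0.0712)
member 4 (2-3): L=4.6823, (cx,cy)=(0.5948,0.8039)
solve A·x = −loads:
  F[0-1] = +4165.7874 N (tension)
  F[0-2] = +764.3243 N (tension)
  F[1-2] = -4161.4585 N (compression)
  F[1-3] = +3899.1824 N (tension)
  F[2-3] = -1584.3974 N (compression)
  Rx@0 = -3042.3500 N
  Ry@0 = -3487.7476 N
  Ry@2 = +5069.0376 N

-1584.397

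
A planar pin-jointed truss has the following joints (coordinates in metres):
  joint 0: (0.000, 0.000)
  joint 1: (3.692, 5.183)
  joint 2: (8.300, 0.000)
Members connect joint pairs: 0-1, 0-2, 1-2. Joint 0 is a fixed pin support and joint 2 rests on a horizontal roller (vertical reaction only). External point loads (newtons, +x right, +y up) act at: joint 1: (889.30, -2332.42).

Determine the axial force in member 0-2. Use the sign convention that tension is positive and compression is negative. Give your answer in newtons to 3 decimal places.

N=3 nodes, M=3 members, R=3 reactions → 2N=6, M+R=6
member 0 (0-1): L=6.3635, (cx,cy)=(0.5802,0.8145)
member 1 (0-2): L=8.3000, (cx,cy)=(1.0000,0.0000)
member 2 (1-2): L=6.9352, (cx,cy)=(0.6644,-0.7473)
solve A·x = −loads:
  F[0-1] = -908.0373 N (compression)
  F[0-2] = +1416.1272 N (tension)
  F[1-2] = -2131.3239 N (compression)
  Rx@0 = -889.3000 N
  Ry@0 = +739.5843 N
  Ry@2 = +1592.8357 N

1416.127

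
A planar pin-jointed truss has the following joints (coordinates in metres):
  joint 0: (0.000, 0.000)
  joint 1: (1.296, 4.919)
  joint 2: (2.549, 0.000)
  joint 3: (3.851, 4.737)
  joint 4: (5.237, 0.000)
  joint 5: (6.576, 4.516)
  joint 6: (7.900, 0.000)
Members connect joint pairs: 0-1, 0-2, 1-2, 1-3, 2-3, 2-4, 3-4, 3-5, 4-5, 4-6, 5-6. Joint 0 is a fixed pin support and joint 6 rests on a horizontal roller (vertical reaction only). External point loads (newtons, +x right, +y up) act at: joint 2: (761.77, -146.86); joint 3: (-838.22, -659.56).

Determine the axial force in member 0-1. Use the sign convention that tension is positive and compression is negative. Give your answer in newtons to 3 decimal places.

-972.216

N=7 nodes, M=11 members, R=3 reactions → 2N=14, M+R=14
member 0 (0-1): L=5.0869, (cx,cy)=(0.2548,0.9670)
member 1 (0-2): L=2.5490, (cx,cy)=(1.0000,0.0000)
member 2 (1-2): L=5.0761, (cx,cy)=(0.2468,-0.9691)
member 3 (1-3): L=2.5615, (cx,cy)=(0.9975,-0.0711)
member 4 (2-3): L=4.9127, (cx,cy)=(0.2650,0.9642)
member 5 (2-4): L=2.6880, (cx,cy)=(1.0000,0.0000)
member 6 (3-4): L=4.9356, (cx,cy)=(0.2808,-0.9598)
member 7 (3-5): L=2.7339, (cx,cy)=(0.9967,-0.0808)
member 8 (4-5): L=4.7103, (cx,cy)=(0.2843,0.9587)
member 9 (4-6): L=2.6630, (cx,cy)=(1.0000,0.0000)
member 10 (5-6): L=4.7061, (cx,cy)=(0.2813,-0.9596)
solve A·x = −loads:
  F[0-1] = -972.2160 N (compression)
  F[0-2] = +171.2453 N (tension)
  F[1-2] = +1006.6273 N (tension)
  F[1-3] = -497.4325 N (compression)
  F[2-3] = -859.3473 N (compression)
  F[2-4] = -114.2930 N (compression)
  F[3-4] = +132.8132 N (tension)
  F[3-5] = +77.2496 N (tension)
  F[4-5] = -132.9540 N (compression)
  F[4-6] = -39.2021 N (compression)
  F[5-6] = +139.3417 N (tension)
  Rx@0 = +76.4500 N
  Ry@0 = +940.1335 N
  Ry@6 = -133.7135 N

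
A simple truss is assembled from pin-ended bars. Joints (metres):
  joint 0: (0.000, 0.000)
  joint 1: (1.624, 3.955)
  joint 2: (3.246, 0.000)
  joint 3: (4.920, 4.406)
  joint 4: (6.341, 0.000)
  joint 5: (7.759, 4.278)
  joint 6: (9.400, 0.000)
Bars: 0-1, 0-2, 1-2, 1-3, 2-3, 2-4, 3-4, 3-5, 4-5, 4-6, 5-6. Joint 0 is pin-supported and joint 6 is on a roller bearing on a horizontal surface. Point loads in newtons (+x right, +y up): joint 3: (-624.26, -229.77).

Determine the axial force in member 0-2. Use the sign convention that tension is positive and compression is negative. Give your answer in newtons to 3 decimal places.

-459.145

N=7 nodes, M=11 members, R=3 reactions → 2N=14, M+R=14
member 0 (0-1): L=4.2754, (cx,cy)=(0.3798,0.9251)
member 1 (0-2): L=3.2460, (cx,cy)=(1.0000,0.0000)
member 2 (1-2): L=4.2747, (cx,cy)=(0.3794,-0.9252)
member 3 (1-3): L=3.3267, (cx,cy)=(0.9908,0.1356)
member 4 (2-3): L=4.7133, (cx,cy)=(0.3552,0.9348)
member 5 (2-4): L=3.0950, (cx,cy)=(1.0000,0.0000)
member 6 (3-4): L=4.6295, (cx,cy)=(0.3069,-0.9517)
member 7 (3-5): L=2.8419, (cx,cy)=(0.9990,-0.0450)
member 8 (4-5): L=4.5069, (cx,cy)=(0.3146,0.9492)
member 9 (4-6): L=3.0590, (cx,cy)=(1.0000,0.0000)
member 10 (5-6): L=4.5819, (cx,cy)=(0.3581,-0.9337)
solve A·x = −loads:
  F[0-1] = -434.6926 N (compression)
  F[0-2] = -459.1447 N (compression)
  F[1-2] = +388.4002 N (tension)
  F[1-3] = -315.4030 N (compression)
  F[2-3] = -384.4164 N (compression)
  F[2-4] = -175.2372 N (compression)
  F[3-4] = +175.3321 N (tension)
  F[3-5] = +121.5431 N (tension)
  F[4-5] = -175.7962 N (compression)
  F[4-6] = -66.1090 N (compression)
  F[5-6] = +184.5871 N (tension)
  Rx@0 = +624.2600 N
  Ry@0 = +402.1127 N
  Ry@6 = -172.3427 N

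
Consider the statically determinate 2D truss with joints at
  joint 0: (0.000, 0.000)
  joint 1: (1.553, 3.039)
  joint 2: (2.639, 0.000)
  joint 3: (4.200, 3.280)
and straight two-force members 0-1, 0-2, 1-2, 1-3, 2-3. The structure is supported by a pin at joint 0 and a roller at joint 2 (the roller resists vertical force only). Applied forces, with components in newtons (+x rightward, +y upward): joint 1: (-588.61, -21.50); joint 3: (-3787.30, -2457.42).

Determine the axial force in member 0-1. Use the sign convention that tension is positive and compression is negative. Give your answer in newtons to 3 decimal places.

N=4 nodes, M=5 members, R=3 reactions → 2N=8, M+R=8
member 0 (0-1): L=3.4128, (cx,cy)=(0.4550,0.8905)
member 1 (0-2): L=2.6390, (cx,cy)=(1.0000,0.0000)
member 2 (1-2): L=3.2272, (cx,cy)=(0.3365,-0.9417)
member 3 (1-3): L=2.6579, (cx,cy)=(0.9959,0.0907)
member 4 (2-3): L=3.6325, (cx,cy)=(0.4297,0.9030)
solve A·x = −loads:
  F[0-1] = -4424.9824 N (compression)
  F[0-2] = -2362.3257 N (compression)
  F[1-2] = +3896.9375 N (tension)
  F[1-3] = -2747.6626 N (compression)
  F[2-3] = -2445.6149 N (compression)
  Rx@0 = +4375.9100 N
  Ry@0 = +3940.2979 N
  Ry@2 = -1461.3779 N

-4424.982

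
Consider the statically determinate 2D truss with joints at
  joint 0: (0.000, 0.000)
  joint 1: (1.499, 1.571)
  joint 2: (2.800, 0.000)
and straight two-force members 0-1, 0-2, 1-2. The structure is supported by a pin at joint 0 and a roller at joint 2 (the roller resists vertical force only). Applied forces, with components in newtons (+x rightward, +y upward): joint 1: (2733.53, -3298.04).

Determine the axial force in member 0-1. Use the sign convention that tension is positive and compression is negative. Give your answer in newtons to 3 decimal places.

N=3 nodes, M=3 members, R=3 reactions → 2N=6, M+R=6
member 0 (0-1): L=2.1714, (cx,cy)=(0.6903,0.7235)
member 1 (0-2): L=2.8000, (cx,cy)=(1.0000,0.0000)
member 2 (1-2): L=2.0398, (cx,cy)=(0.6378,-0.7702)
solve A·x = −loads:
  F[0-1] = +1.7897 N (tension)
  F[0-2] = +2732.2945 N (tension)
  F[1-2] = -4283.8118 N (compression)
  Rx@0 = -2733.5300 N
  Ry@0 = -1.2949 N
  Ry@2 = +3299.3349 N

1.790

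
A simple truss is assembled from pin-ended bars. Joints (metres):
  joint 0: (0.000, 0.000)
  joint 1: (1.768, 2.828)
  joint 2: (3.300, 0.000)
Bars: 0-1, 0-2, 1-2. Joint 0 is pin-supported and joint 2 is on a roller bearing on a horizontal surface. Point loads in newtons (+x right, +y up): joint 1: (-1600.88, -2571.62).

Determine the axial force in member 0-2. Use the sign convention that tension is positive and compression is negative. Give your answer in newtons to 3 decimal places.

N=3 nodes, M=3 members, R=3 reactions → 2N=6, M+R=6
member 0 (0-1): L=3.3352, (cx,cy)=(0.5301,0.8479)
member 1 (0-2): L=3.3000, (cx,cy)=(1.0000,0.0000)
member 2 (1-2): L=3.2163, (cx,cy)=(0.4763,-0.8793)
solve A·x = −loads:
  F[0-1] = -3025.9078 N (compression)
  F[0-2] = +3.1741 N (tension)
  F[1-2] = -6.6638 N (compression)
  Rx@0 = +1600.8800 N
  Ry@0 = +2565.7608 N
  Ry@2 = +5.8592 N

3.174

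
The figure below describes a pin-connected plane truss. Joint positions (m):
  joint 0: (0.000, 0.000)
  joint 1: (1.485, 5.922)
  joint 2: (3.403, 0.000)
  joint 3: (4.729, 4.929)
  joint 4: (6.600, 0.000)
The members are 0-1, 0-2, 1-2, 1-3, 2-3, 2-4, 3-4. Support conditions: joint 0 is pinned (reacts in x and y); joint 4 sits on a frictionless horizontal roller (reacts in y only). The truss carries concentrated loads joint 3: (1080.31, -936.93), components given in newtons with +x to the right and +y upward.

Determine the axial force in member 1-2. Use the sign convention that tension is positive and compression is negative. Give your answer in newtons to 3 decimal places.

N=5 nodes, M=7 members, R=3 reactions → 2N=10, M+R=10
member 0 (0-1): L=6.1054, (cx,cy)=(0.2432,0.9700)
member 1 (0-2): L=3.4030, (cx,cy)=(1.0000,0.0000)
member 2 (1-2): L=6.2249, (cx,cy)=(0.3081,-0.9513)
member 3 (1-3): L=3.3926, (cx,cy)=(0.9562,-0.2927)
member 4 (2-3): L=5.1042, (cx,cy)=(0.2598,0.9657)
member 5 (2-4): L=3.1970, (cx,cy)=(1.0000,0.0000)
member 6 (3-4): L=5.2722, (cx,cy)=(0.3549,-0.9349)
solve A·x = −loads:
  F[0-1] = +557.9454 N (tension)
  F[0-2] = +944.6013 N (tension)
  F[1-2] = -679.9410 N (compression)
  F[1-3] = +361.0229 N (tension)
  F[2-3] = +669.8587 N (tension)
  F[2-4] = +561.0797 N (tension)
  F[3-4] = -1581.0276 N (compression)
  Rx@0 = -1080.3100 N
  Ry@0 = -541.1897 N
  Ry@4 = +1478.1197 N

-679.941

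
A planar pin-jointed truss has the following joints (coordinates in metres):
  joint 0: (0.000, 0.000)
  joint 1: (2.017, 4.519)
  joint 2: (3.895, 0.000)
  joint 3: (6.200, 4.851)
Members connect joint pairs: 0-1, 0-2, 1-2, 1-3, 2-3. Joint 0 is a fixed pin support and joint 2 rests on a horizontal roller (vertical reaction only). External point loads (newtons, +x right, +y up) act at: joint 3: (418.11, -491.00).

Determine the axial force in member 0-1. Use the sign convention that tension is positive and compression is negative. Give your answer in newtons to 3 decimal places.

N=4 nodes, M=5 members, R=3 reactions → 2N=8, M+R=8
member 0 (0-1): L=4.9487, (cx,cy)=(0.4076,0.9132)
member 1 (0-2): L=3.8950, (cx,cy)=(1.0000,0.0000)
member 2 (1-2): L=4.8937, (cx,cy)=(0.3838,-0.9234)
member 3 (1-3): L=4.1962, (cx,cy)=(0.9969,0.0791)
member 4 (2-3): L=5.3708, (cx,cy)=(0.4292,0.9032)
solve A·x = −loads:
  F[0-1] = +888.4428 N (tension)
  F[0-2] = +55.9970 N (tension)
  F[1-2] = -820.3842 N (compression)
  F[1-3] = +679.0717 N (tension)
  F[2-3] = -603.0948 N (compression)
  Rx@0 = -418.1100 N
  Ry@0 = -811.2982 N
  Ry@2 = +1302.2982 N

888.443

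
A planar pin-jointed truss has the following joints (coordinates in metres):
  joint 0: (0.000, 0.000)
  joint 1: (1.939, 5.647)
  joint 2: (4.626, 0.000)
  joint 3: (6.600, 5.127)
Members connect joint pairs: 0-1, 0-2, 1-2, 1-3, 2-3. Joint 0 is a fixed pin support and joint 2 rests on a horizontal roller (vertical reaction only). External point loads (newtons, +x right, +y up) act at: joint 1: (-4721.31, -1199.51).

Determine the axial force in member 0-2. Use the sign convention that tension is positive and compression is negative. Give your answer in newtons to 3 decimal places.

-2503.125

N=4 nodes, M=5 members, R=3 reactions → 2N=8, M+R=8
member 0 (0-1): L=5.9706, (cx,cy)=(0.3248,0.9458)
member 1 (0-2): L=4.6260, (cx,cy)=(1.0000,0.0000)
member 2 (1-2): L=6.2537, (cx,cy)=(0.4297,-0.9030)
member 3 (1-3): L=4.6899, (cx,cy)=(0.9938,-0.1109)
member 4 (2-3): L=5.4939, (cx,cy)=(0.3593,0.9332)
solve A·x = −loads:
  F[0-1] = -6830.2967 N (compression)
  F[0-2] = -2503.1249 N (compression)
  F[1-2] = +5825.7369 N (tension)
  F[1-3] = +0.0000 N (tension)
  F[2-3] = -0.0000 N (compression)
  Rx@0 = +4721.3100 N
  Ry@0 = +6460.0780 N
  Ry@2 = -5260.5680 N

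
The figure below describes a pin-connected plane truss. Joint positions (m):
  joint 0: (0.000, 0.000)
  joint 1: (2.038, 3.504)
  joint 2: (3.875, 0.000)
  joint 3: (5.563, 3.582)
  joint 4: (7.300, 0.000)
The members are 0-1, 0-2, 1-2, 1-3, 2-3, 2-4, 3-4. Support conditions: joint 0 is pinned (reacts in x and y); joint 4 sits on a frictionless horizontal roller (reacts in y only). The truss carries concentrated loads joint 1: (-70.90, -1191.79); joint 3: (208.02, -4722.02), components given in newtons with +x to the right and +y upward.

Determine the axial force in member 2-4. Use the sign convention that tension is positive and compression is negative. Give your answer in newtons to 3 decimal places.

1939.311

N=5 nodes, M=7 members, R=3 reactions → 2N=10, M+R=10
member 0 (0-1): L=4.0536, (cx,cy)=(0.5028,0.8644)
member 1 (0-2): L=3.8750, (cx,cy)=(1.0000,0.0000)
member 2 (1-2): L=3.9563, (cx,cy)=(0.4643,-0.8857)
member 3 (1-3): L=3.5259, (cx,cy)=(0.9998,0.0221)
member 4 (2-3): L=3.9598, (cx,cy)=(0.4263,0.9046)
member 5 (2-4): L=3.4250, (cx,cy)=(1.0000,0.0000)
member 6 (3-4): L=3.9809, (cx,cy)=(0.4363,-0.8998)
solve A·x = −loads:
  F[0-1] = -2214.9010 N (compression)
  F[0-2] = +1250.6974 N (tension)
  F[1-2] = +781.0190 N (tension)
  F[1-3] = -1405.6631 N (compression)
  F[2-3] = -764.6823 N (compression)
  F[2-4] = +1939.3105 N (tension)
  F[3-4] = -4444.6063 N (compression)
  Rx@0 = -137.1200 N
  Ry@0 = +1914.6101 N
  Ry@4 = +3999.1999 N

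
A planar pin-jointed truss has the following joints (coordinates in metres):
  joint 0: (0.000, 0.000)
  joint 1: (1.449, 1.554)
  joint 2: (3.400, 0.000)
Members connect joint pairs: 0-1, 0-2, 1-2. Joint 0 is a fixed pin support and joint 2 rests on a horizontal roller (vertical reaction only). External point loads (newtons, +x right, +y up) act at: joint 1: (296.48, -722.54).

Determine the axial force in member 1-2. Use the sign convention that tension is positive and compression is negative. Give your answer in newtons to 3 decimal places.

-711.743

N=3 nodes, M=3 members, R=3 reactions → 2N=6, M+R=6
member 0 (0-1): L=2.1247, (cx,cy)=(0.6820,0.7314)
member 1 (0-2): L=3.4000, (cx,cy)=(1.0000,0.0000)
member 2 (1-2): L=2.4943, (cx,cy)=(0.7822,-0.6230)
solve A·x = −loads:
  F[0-1] = -381.6076 N (compression)
  F[0-2] = +556.7234 N (tension)
  F[1-2] = -711.7433 N (compression)
  Rx@0 = -296.4800 N
  Ry@0 = +279.1017 N
  Ry@2 = +443.4383 N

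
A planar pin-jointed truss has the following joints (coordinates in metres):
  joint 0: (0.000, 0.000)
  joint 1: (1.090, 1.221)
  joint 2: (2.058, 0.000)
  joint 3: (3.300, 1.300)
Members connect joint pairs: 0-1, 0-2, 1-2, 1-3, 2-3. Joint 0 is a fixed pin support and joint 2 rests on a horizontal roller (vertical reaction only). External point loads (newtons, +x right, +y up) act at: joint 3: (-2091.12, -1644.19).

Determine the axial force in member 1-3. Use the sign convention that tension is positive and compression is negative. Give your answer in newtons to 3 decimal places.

N=4 nodes, M=5 members, R=3 reactions → 2N=8, M+R=8
member 0 (0-1): L=1.6367, (cx,cy)=(0.6660,0.7460)
member 1 (0-2): L=2.0580, (cx,cy)=(1.0000,0.0000)
member 2 (1-2): L=1.5582, (cx,cy)=(0.6212,-0.7836)
member 3 (1-3): L=2.2114, (cx,cy)=(0.9994,0.0357)
member 4 (2-3): L=1.7979, (cx,cy)=(0.6908,0.7231)
solve A·x = −loads:
  F[0-1] = -440.5611 N (compression)
  F[0-2] = -1797.7261 N (compression)
  F[1-2] = +394.8348 N (tension)
  F[1-3] = -539.0272 N (compression)
  F[2-3] = -2247.3252 N (compression)
  Rx@0 = +2091.1200 N
  Ry@0 = +328.6550 N
  Ry@2 = +1315.5350 N

-539.027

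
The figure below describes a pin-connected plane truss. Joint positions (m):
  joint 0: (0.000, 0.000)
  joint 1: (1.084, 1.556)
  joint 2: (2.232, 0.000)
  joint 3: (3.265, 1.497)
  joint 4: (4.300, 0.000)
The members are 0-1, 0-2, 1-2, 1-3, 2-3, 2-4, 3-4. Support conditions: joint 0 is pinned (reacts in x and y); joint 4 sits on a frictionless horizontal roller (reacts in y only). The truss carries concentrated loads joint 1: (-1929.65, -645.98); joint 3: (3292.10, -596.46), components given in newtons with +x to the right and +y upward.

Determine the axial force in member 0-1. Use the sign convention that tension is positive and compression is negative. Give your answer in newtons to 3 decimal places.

N=5 nodes, M=7 members, R=3 reactions → 2N=10, M+R=10
member 0 (0-1): L=1.8964, (cx,cy)=(0.5716,0.8205)
member 1 (0-2): L=2.2320, (cx,cy)=(1.0000,0.0000)
member 2 (1-2): L=1.9337, (cx,cy)=(0.5937,-0.8047)
member 3 (1-3): L=2.1818, (cx,cy)=(0.9996,-0.0270)
member 4 (2-3): L=1.8188, (cx,cy)=(0.5680,0.8231)
member 5 (2-4): L=2.0680, (cx,cy)=(1.0000,0.0000)
member 6 (3-4): L=1.8200, (cx,cy)=(0.5687,-0.8225)
solve A·x = −loads:
  F[0-1] = -217.9761 N (compression)
  F[0-2] = +1487.0496 N (tension)
  F[1-2] = -654.2430 N (compression)
  F[1-3] = +2194.2722 N (tension)
  F[2-3] = +639.6406 N (tension)
  F[2-4] = +735.3455 N (tension)
  F[3-4] = -1293.0389 N (compression)
  Rx@0 = -1362.4500 N
  Ry@0 = +178.8534 N
  Ry@4 = +1063.5866 N

-217.976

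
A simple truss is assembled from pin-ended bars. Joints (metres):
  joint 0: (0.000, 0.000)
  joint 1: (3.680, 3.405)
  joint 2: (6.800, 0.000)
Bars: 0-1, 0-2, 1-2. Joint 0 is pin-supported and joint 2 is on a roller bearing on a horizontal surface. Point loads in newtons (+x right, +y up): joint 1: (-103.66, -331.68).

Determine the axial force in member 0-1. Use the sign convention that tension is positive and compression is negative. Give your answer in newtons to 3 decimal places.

N=3 nodes, M=3 members, R=3 reactions → 2N=6, M+R=6
member 0 (0-1): L=5.0136, (cx,cy)=(0.7340,0.6791)
member 1 (0-2): L=6.8000, (cx,cy)=(1.0000,0.0000)
member 2 (1-2): L=4.6183, (cx,cy)=(0.6756,-0.7373)
solve A·x = −loads:
  F[0-1] = -300.5065 N (compression)
  F[0-2] = +116.9118 N (tension)
  F[1-2] = -173.0545 N (compression)
  Rx@0 = +103.6600 N
  Ry@0 = +204.0888 N
  Ry@2 = +127.5912 N

-300.506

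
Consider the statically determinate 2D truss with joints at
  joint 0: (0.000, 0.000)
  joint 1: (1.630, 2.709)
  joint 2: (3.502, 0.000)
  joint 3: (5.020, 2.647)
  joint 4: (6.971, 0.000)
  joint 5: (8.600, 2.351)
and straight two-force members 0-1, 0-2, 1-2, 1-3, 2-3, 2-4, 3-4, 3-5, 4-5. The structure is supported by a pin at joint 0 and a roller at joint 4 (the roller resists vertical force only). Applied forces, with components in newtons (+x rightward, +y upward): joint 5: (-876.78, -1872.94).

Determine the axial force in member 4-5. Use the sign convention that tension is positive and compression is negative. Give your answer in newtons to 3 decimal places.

N=6 nodes, M=9 members, R=3 reactions → 2N=12, M+R=12
member 0 (0-1): L=3.1616, (cx,cy)=(0.5156,0.8569)
member 1 (0-2): L=3.5020, (cx,cy)=(1.0000,0.0000)
member 2 (1-2): L=3.2929, (cx,cy)=(0.5685,-0.8227)
member 3 (1-3): L=3.3906, (cx,cy)=(0.9998,-0.0183)
member 4 (2-3): L=3.0514, (cx,cy)=(0.4975,0.8675)
member 5 (2-4): L=3.4690, (cx,cy)=(1.0000,0.0000)
member 6 (3-4): L=3.2883, (cx,cy)=(0.5933,-0.8050)
member 7 (3-5): L=3.5922, (cx,cy)=(0.9966,-0.0824)
member 8 (4-5): L=2.8602, (cx,cy)=(0.5695,0.8220)
solve A·x = −loads:
  F[0-1] = +165.6943 N (tension)
  F[0-2] = -962.2062 N (compression)
  F[1-2] = -176.7081 N (compression)
  F[1-3] = +185.9157 N (tension)
  F[2-3] = +167.5838 N (tension)
  F[2-4] = -1146.0342 N (compression)
  F[3-4] = -217.2697 N (compression)
  F[3-5] = +399.5218 N (tension)
  F[4-5] = -2238.5600 N (compression)
  Rx@0 = +876.7800 N
  Ry@0 = -141.9753 N
  Ry@4 = +2014.9153 N

-2238.560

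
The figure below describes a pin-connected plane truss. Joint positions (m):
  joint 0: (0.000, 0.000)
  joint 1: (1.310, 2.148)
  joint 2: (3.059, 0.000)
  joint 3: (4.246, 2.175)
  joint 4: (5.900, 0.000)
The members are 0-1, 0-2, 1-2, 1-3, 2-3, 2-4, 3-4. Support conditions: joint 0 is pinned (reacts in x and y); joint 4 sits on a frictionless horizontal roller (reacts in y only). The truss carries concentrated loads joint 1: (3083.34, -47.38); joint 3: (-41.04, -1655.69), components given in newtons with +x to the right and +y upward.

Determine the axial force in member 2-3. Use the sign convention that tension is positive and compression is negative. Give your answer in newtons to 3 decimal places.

767.487

N=5 nodes, M=7 members, R=3 reactions → 2N=10, M+R=10
member 0 (0-1): L=2.5159, (cx,cy)=(0.5207,0.8538)
member 1 (0-2): L=3.0590, (cx,cy)=(1.0000,0.0000)
member 2 (1-2): L=2.7700, (cx,cy)=(0.6314,-0.7755)
member 3 (1-3): L=2.9361, (cx,cy)=(1.0000,0.0092)
member 4 (2-3): L=2.4778, (cx,cy)=(0.4791,0.8778)
member 5 (2-4): L=2.8410, (cx,cy)=(1.0000,0.0000)
member 6 (3-4): L=2.7325, (cx,cy)=(0.6053,-0.7960)
solve A·x = −loads:
  F[0-1] = +710.2770 N (tension)
  F[0-2] = +2672.4743 N (tension)
  F[1-2] = -868.7726 N (compression)
  F[1-3] = -2165.0562 N (compression)
  F[2-3] = +767.4870 N (tension)
  F[2-4] = +1756.2599 N (tension)
  F[3-4] = -2901.3972 N (compression)
  Rx@0 = -3042.3000 N
  Ry@0 = -606.4012 N
  Ry@4 = +2309.4712 N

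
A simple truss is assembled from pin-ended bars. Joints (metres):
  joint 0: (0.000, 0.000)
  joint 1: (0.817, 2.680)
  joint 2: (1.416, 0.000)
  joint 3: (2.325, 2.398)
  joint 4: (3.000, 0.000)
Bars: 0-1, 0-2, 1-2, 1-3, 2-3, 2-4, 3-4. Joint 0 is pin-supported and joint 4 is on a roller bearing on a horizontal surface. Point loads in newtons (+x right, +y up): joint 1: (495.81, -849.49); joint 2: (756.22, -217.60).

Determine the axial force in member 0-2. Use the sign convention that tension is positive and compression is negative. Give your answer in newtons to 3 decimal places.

N=5 nodes, M=7 members, R=3 reactions → 2N=10, M+R=10
member 0 (0-1): L=2.8018, (cx,cy)=(0.2916,0.9565)
member 1 (0-2): L=1.4160, (cx,cy)=(1.0000,0.0000)
member 2 (1-2): L=2.7461, (cx,cy)=(0.2181,-0.9759)
member 3 (1-3): L=1.5341, (cx,cy)=(0.9830,-0.1838)
member 4 (2-3): L=2.5645, (cx,cy)=(0.3545,0.9351)
member 5 (2-4): L=1.5840, (cx,cy)=(1.0000,0.0000)
member 6 (3-4): L=2.4912, (cx,cy)=(0.2710,-0.9626)
solve A·x = −loads:
  F[0-1] = -303.2961 N (compression)
  F[0-2] = +1340.4717 N (tension)
  F[1-2] = -481.3430 N (compression)
  F[1-3] = -487.5663 N (compression)
  F[2-3] = +735.0789 N (tension)
  F[2-4] = +218.7065 N (tension)
  F[3-4] = -807.1698 N (compression)
  Rx@0 = -1252.0300 N
  Ry@0 = +290.1148 N
  Ry@4 = +776.9752 N

1340.472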